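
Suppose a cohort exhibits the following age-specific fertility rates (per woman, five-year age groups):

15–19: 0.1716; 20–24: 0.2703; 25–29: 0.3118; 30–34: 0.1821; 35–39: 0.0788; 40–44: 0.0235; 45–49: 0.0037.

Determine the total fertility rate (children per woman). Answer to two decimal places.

Sum of ASFRs = 0.1716 + 0.2703 + 0.3118 + 0.1821 + 0.0788 + 0.0235 + 0.0037 = 1.0418
TFR = 5 × 1.0418 = 5.209

5.21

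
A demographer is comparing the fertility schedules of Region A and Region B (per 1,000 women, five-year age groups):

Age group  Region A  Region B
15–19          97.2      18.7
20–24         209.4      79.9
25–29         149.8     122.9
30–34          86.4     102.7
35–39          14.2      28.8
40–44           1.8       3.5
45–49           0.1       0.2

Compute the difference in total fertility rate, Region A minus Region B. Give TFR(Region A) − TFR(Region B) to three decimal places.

Region A:
  Sum of ASFRs = 97.2 + 209.4 + 149.8 + 86.4 + 14.2 + 1.8 + 0.1 = 558.9
  TFR = 5 × 558.9 / 1000 = 2.7945
Region B:
  Sum of ASFRs = 18.7 + 79.9 + 122.9 + 102.7 + 28.8 + 3.5 + 0.2 = 356.7
  TFR = 5 × 356.7 / 1000 = 1.7835
Difference = 2.7945 − 1.7835 = 1.011

1.011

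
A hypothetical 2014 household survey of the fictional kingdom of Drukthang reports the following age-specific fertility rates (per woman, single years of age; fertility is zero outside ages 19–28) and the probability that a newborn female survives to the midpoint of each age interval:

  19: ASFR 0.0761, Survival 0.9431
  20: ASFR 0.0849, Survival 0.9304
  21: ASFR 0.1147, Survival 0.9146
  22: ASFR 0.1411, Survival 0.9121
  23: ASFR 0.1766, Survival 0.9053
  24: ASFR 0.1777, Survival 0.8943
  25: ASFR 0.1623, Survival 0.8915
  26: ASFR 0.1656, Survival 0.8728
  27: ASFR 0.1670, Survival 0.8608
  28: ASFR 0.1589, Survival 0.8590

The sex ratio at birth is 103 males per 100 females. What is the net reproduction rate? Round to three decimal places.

Proportion female at birth = 100 / (100 + 103) = 0.49261.
Each age group contributes 1 × ASFR × survival:
  19: 1 × 0.0761 × 0.9431 = 0.07177
  20: 1 × 0.0849 × 0.9304 = 0.07899
  21: 1 × 0.1147 × 0.9146 = 0.10490
  22: 1 × 0.1411 × 0.9121 = 0.12870
  23: 1 × 0.1766 × 0.9053 = 0.15988
  24: 1 × 0.1777 × 0.8943 = 0.15892
  25: 1 × 0.1623 × 0.8915 = 0.14469
  26: 1 × 0.1656 × 0.8728 = 0.14454
  27: 1 × 0.1670 × 0.8608 = 0.14375
  28: 1 × 0.1589 × 0.8590 = 0.13650
Sum = 1.27264
NRR = 0.49261 × 1.27264 = 0.62692
NRR < 1, so the cohort does not fully replace itself.

0.627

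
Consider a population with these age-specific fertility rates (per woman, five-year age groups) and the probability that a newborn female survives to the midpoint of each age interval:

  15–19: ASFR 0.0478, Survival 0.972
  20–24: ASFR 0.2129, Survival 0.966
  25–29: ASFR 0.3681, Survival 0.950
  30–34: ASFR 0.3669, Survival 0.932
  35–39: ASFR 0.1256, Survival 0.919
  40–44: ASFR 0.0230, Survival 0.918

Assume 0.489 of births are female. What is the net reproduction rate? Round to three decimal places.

Proportion female at birth = 0.489.
Each age group contributes 5 × ASFR × survival:
  15–19: 5 × 0.0478 × 0.972 = 0.23231
  20–24: 5 × 0.2129 × 0.966 = 1.02831
  25–29: 5 × 0.3681 × 0.950 = 1.74848
  30–34: 5 × 0.3669 × 0.932 = 1.70975
  35–39: 5 × 0.1256 × 0.919 = 0.57713
  40–44: 5 × 0.0230 × 0.918 = 0.10557
Sum = 5.40155
NRR = 0.489 × 5.40155 = 2.64136

2.641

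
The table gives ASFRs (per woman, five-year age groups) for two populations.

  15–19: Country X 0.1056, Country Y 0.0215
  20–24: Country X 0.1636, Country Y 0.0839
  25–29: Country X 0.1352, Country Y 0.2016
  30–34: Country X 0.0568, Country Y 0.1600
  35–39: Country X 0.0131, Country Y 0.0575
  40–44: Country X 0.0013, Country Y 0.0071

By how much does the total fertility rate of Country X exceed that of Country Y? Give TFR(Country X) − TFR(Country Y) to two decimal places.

-0.28

Country X:
  Sum of ASFRs = 0.1056 + 0.1636 + 0.1352 + 0.0568 + 0.0131 + 0.0013 = 0.4756
  TFR = 5 × 0.4756 = 2.378
Country Y:
  Sum of ASFRs = 0.0215 + 0.0839 + 0.2016 + 0.1600 + 0.0575 + 0.0071 = 0.5316
  TFR = 5 × 0.5316 = 2.658
Difference = 2.378 − 2.658 = -0.28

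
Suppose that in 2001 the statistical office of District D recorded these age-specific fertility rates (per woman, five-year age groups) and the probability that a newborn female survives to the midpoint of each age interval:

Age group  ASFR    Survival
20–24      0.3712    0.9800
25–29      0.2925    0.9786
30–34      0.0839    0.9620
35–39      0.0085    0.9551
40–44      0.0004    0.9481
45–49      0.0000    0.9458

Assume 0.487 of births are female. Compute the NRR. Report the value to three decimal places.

1.800

Proportion female at birth = 0.487.
Per-age-group product (5 × ASFR × survival probability):
  20–24: 5 × 0.3712 × 0.9800 = 1.81888
  25–29: 5 × 0.2925 × 0.9786 = 1.43120
  30–34: 5 × 0.0839 × 0.9620 = 0.40356
  35–39: 5 × 0.0085 × 0.9551 = 0.04059
  40–44: 5 × 0.0004 × 0.9481 = 0.00190
  45–49: 5 × 0.0000 × 0.9458 = 0.00000
Sum = 3.69613
NRR = 0.487 × 3.69613 = 1.80002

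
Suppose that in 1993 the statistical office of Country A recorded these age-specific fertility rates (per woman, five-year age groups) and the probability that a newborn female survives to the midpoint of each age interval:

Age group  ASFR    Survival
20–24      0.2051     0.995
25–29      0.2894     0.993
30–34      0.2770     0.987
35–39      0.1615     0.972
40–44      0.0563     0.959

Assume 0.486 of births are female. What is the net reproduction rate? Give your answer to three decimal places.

2.371

Proportion female at birth = 0.486.
Per-age-group product (5 × ASFR × survival probability):
  20–24: 5 × 0.2051 × 0.995 = 1.02037
  25–29: 5 × 0.2894 × 0.993 = 1.43687
  30–34: 5 × 0.2770 × 0.987 = 1.36700
  35–39: 5 × 0.1615 × 0.972 = 0.78489
  40–44: 5 × 0.0563 × 0.959 = 0.26996
Sum = 4.87909
NRR = 0.486 × 4.87909 = 2.37124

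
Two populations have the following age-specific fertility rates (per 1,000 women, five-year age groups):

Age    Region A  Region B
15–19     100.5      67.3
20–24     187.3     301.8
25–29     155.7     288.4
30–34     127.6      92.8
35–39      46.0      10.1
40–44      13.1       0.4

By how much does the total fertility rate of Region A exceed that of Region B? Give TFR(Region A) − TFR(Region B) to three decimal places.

Region A:
  Sum of ASFRs = 100.5 + 187.3 + 155.7 + 127.6 + 46.0 + 13.1 = 630.2
  TFR = 5 × 630.2 / 1000 = 3.151
Region B:
  Sum of ASFRs = 67.3 + 301.8 + 288.4 + 92.8 + 10.1 + 0.4 = 760.8
  TFR = 5 × 760.8 / 1000 = 3.804
Difference = 3.151 − 3.804 = -0.653

-0.653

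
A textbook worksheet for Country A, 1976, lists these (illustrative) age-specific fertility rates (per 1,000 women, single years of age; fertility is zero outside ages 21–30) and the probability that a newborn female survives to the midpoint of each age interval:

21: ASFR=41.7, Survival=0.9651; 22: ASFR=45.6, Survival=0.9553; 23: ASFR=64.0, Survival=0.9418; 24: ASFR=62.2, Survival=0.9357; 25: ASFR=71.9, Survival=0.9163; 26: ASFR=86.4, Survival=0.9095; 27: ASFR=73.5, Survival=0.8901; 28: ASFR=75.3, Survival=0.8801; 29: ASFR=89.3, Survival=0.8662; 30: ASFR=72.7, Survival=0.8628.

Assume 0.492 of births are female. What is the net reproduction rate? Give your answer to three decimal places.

0.304

Proportion female at birth = 0.492.
Survival-weighted fertility by age (1·fₓ·Sₓ):
  21: 1 × 41.7/1000 × 0.9651 = 0.04024
  22: 1 × 45.6/1000 × 0.9553 = 0.04356
  23: 1 × 64.0/1000 × 0.9418 = 0.06028
  24: 1 × 62.2/1000 × 0.9357 = 0.05820
  25: 1 × 71.9/1000 × 0.9163 = 0.06588
  26: 1 × 86.4/1000 × 0.9095 = 0.07858
  27: 1 × 73.5/1000 × 0.8901 = 0.06542
  28: 1 × 75.3/1000 × 0.8801 = 0.06627
  29: 1 × 89.3/1000 × 0.8662 = 0.07735
  30: 1 × 72.7/1000 × 0.8628 = 0.06273
Sum = 0.61851
NRR = 0.492 × 0.61851 = 0.30431
With NRR below 1 the population is below replacement fertility.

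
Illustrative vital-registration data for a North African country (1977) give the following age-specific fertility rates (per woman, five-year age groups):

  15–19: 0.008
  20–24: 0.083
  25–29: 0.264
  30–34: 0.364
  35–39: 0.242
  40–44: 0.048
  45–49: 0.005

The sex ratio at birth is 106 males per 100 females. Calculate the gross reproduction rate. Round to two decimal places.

2.46

Proportion female at birth = 100 / (100 + 106) = 0.48544.
Sum of ASFRs = 0.008 + 0.083 + 0.264 + 0.364 + 0.242 + 0.048 + 0.005 = 1.014
TFR = 5 × 1.014 = 5.07
GRR = 0.48544 × 5.07 = 2.46118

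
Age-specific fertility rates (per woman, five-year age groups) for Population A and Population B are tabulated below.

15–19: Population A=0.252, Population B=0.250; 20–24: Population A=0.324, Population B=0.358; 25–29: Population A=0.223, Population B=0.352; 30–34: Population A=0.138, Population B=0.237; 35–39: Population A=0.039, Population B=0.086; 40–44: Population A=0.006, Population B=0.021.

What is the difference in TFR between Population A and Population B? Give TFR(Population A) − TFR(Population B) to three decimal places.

-1.610

Population A:
  Sum of ASFRs = 0.252 + 0.324 + 0.223 + 0.138 + 0.039 + 0.006 = 0.982
  TFR = 5 × 0.982 = 4.91
Population B:
  Sum of ASFRs = 0.250 + 0.358 + 0.352 + 0.237 + 0.086 + 0.021 = 1.304
  TFR = 5 × 1.304 = 6.52
Difference = 4.91 − 6.52 = -1.61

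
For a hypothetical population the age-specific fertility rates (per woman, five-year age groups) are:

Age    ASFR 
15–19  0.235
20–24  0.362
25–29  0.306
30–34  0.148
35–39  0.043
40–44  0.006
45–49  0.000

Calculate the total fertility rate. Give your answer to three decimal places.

Sum of ASFRs = 0.235 + 0.362 + 0.306 + 0.148 + 0.043 + 0.006 + 0.000 = 1.100
TFR = 5 × 1.100 = 5.5

5.500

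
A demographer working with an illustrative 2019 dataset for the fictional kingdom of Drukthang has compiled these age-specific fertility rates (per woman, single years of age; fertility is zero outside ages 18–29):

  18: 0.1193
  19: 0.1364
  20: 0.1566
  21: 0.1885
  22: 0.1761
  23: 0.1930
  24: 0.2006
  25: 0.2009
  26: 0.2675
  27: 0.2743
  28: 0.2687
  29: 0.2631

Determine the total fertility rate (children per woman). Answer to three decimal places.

2.445

Sum of ASFRs = 0.1193 + 0.1364 + 0.1566 + 0.1885 + 0.1761 + 0.1930 + 0.2006 + 0.2009 + 0.2675 + 0.2743 + 0.2687 + 0.2631 = 2.4450
TFR = 2.445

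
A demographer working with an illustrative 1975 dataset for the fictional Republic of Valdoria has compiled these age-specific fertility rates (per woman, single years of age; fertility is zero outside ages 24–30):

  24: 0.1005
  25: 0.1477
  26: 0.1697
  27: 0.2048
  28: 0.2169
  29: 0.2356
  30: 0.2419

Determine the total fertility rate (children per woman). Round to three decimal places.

1.317

Sum of ASFRs = 0.1005 + 0.1477 + 0.1697 + 0.2048 + 0.2169 + 0.2356 + 0.2419 = 1.3171
TFR = 1.3171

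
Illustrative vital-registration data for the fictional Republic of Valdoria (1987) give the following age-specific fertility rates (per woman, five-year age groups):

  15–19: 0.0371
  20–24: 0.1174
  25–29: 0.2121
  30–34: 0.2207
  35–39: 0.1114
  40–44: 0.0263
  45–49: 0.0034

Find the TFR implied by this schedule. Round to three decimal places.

Sum of ASFRs = 0.0371 + 0.1174 + 0.2121 + 0.2207 + 0.1114 + 0.0263 + 0.0034 = 0.7284
TFR = 5 × 0.7284 = 3.642

3.642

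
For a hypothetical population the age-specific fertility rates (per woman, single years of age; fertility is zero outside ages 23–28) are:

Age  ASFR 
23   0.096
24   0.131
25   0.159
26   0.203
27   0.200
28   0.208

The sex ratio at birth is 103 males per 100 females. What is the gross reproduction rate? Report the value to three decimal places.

Proportion female at birth = 100 / (100 + 103) = 0.49261.
Sum of ASFRs = 0.096 + 0.131 + 0.159 + 0.203 + 0.200 + 0.208 = 0.997
TFR = 0.997
GRR = 0.49261 × 0.997 = 0.49113

0.491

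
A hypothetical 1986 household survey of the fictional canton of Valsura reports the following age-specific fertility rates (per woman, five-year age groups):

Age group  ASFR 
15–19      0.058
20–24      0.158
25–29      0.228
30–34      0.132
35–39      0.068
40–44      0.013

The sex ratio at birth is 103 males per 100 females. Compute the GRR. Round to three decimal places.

Proportion female at birth = 100 / (100 + 103) = 0.49261.
Sum of ASFRs = 0.058 + 0.158 + 0.228 + 0.132 + 0.068 + 0.013 = 0.657
TFR = 5 × 0.657 = 3.285
GRR = 0.49261 × 3.285 = 1.61822

1.618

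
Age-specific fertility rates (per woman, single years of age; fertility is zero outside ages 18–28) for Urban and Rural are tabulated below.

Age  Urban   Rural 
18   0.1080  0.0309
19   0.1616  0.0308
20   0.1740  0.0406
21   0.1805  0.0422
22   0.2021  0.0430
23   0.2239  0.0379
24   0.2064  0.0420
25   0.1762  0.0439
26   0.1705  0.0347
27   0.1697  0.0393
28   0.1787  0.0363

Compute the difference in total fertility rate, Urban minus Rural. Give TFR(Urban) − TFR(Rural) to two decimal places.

1.53

Urban:
  Sum of ASFRs = 0.1080 + 0.1616 + 0.1740 + 0.1805 + 0.2021 + 0.2239 + 0.2064 + 0.1762 + 0.1705 + 0.1697 + 0.1787 = 1.9516
  TFR = 1.9516
Rural:
  Sum of ASFRs = 0.0309 + 0.0308 + 0.0406 + 0.0422 + 0.0430 + 0.0379 + 0.0420 + 0.0439 + 0.0347 + 0.0393 + 0.0363 = 0.4216
  TFR = 0.4216
Difference = 1.9516 − 0.4216 = 1.53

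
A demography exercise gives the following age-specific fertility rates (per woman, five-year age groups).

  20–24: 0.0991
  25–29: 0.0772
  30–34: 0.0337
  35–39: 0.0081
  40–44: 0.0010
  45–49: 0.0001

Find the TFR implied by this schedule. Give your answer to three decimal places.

Sum of ASFRs = 0.0991 + 0.0772 + 0.0337 + 0.0081 + 0.0010 + 0.0001 = 0.2192
TFR = 5 × 0.2192 = 1.096

1.096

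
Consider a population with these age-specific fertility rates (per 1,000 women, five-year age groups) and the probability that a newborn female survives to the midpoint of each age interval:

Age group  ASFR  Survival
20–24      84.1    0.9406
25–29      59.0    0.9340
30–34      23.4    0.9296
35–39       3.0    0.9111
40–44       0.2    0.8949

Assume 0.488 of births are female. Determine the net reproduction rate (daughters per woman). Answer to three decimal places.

Proportion female at birth = 0.488.
Weighting each age-specific rate by interval width and survival:
  20–24: 5 × 84.1/1000 × 0.9406 = 0.39552
  25–29: 5 × 59.0/1000 × 0.9340 = 0.27553
  30–34: 5 × 23.4/1000 × 0.9296 = 0.10876
  35–39: 5 × 3.0/1000 × 0.9111 = 0.01367
  40–44: 5 × 0.2/1000 × 0.8949 = 0.00089
Sum = 0.79437
NRR = 0.488 × 0.79437 = 0.38765

0.388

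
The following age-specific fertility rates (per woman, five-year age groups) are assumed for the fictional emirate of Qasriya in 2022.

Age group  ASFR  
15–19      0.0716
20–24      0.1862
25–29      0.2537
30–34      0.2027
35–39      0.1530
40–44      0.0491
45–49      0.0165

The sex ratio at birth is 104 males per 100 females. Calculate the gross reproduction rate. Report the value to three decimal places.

2.286

Proportion female at birth = 100 / (100 + 104) = 0.49020.
Sum of ASFRs = 0.0716 + 0.1862 + 0.2537 + 0.2027 + 0.1530 + 0.0491 + 0.0165 = 0.9328
TFR = 5 × 0.9328 = 4.664
GRR = 0.49020 × 4.664 = 2.28629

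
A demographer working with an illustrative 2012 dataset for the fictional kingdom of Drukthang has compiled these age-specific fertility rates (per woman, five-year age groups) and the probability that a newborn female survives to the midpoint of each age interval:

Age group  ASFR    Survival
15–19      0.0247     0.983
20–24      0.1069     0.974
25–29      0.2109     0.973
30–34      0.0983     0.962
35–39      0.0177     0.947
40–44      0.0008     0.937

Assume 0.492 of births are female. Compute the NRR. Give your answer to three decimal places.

1.096

Proportion female at birth = 0.492.
Each age group contributes 5 × ASFR × survival:
  15–19: 5 × 0.0247 × 0.983 = 0.12140
  20–24: 5 × 0.1069 × 0.974 = 0.52060
  25–29: 5 × 0.2109 × 0.973 = 1.02603
  30–34: 5 × 0.0983 × 0.962 = 0.47282
  35–39: 5 × 0.0177 × 0.947 = 0.08381
  40–44: 5 × 0.0008 × 0.937 = 0.00375
Sum = 2.22841
NRR = 0.492 × 2.22841 = 1.09638
An NRR exceeding 1 indicates intrinsic growth under these rates.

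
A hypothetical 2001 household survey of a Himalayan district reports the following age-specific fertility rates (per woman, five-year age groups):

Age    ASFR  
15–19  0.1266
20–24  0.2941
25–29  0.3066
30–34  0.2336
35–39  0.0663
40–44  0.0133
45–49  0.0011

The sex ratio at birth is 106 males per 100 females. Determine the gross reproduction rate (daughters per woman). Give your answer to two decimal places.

2.53

Proportion female at birth = 100 / (100 + 106) = 0.48544.
Sum of ASFRs = 0.1266 + 0.2941 + 0.3066 + 0.2336 + 0.0663 + 0.0133 + 0.0011 = 1.0416
TFR = 5 × 1.0416 = 5.208
GRR = 0.48544 × 5.208 = 2.52817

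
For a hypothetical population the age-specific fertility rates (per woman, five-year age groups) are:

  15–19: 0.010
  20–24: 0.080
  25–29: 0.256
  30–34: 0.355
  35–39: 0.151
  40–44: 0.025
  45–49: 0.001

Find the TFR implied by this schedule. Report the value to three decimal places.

4.390

Sum of ASFRs = 0.010 + 0.080 + 0.256 + 0.355 + 0.151 + 0.025 + 0.001 = 0.878
TFR = 5 × 0.878 = 4.39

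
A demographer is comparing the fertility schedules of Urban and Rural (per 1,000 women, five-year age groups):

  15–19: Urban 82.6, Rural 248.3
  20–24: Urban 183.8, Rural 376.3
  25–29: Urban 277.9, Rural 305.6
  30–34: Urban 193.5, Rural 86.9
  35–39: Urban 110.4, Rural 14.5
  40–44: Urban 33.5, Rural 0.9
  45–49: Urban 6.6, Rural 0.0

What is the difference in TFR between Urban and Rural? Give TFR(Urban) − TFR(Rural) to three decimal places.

Urban:
  Sum of ASFRs = 82.6 + 183.8 + 277.9 + 193.5 + 110.4 + 33.5 + 6.6 = 888.3
  TFR = 5 × 888.3 / 1000 = 4.4415
Rural:
  Sum of ASFRs = 248.3 + 376.3 + 305.6 + 86.9 + 14.5 + 0.9 + 0.0 = 1032.5
  TFR = 5 × 1032.5 / 1000 = 5.1625
Difference = 4.4415 − 5.1625 = -0.721

-0.721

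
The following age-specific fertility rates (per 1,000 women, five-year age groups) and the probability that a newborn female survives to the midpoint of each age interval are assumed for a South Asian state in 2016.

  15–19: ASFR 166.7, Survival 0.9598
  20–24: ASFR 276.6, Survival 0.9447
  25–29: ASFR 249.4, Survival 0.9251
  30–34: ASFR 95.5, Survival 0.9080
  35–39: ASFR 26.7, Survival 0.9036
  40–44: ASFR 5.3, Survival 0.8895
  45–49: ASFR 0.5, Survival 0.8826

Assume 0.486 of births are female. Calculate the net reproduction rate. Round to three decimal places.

Proportion female at birth = 0.486.
Weighting each age-specific rate by interval width and survival:
  15–19: 5 × 166.7/1000 × 0.9598 = 0.79999
  20–24: 5 × 276.6/1000 × 0.9447 = 1.30652
  25–29: 5 × 249.4/1000 × 0.9251 = 1.15360
  30–34: 5 × 95.5/1000 × 0.9080 = 0.43357
  35–39: 5 × 26.7/1000 × 0.9036 = 0.12063
  40–44: 5 × 5.3/1000 × 0.8895 = 0.02357
  45–49: 5 × 0.5/1000 × 0.8826 = 0.00221
Sum = 3.84009
NRR = 0.486 × 3.84009 = 1.86628
With NRR above 1 the population is above replacement fertility.

1.866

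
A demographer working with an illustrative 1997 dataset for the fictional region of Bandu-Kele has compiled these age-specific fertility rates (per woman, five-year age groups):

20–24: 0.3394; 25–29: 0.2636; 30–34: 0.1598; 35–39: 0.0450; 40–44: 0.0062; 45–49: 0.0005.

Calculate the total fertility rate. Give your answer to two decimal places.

4.07

Sum of ASFRs = 0.3394 + 0.2636 + 0.1598 + 0.0450 + 0.0062 + 0.0005 = 0.8145
TFR = 5 × 0.8145 = 4.0725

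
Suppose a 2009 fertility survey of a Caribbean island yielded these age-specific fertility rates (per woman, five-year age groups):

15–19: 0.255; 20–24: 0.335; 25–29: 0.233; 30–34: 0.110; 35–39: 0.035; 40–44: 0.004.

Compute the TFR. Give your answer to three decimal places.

Sum of ASFRs = 0.255 + 0.335 + 0.233 + 0.110 + 0.035 + 0.004 = 0.972
TFR = 5 × 0.972 = 4.86

4.860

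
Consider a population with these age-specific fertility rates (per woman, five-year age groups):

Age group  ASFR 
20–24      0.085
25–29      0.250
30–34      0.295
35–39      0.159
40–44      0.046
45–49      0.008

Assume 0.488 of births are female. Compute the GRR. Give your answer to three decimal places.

2.057

Proportion female at birth = 0.488.
Sum of ASFRs = 0.085 + 0.250 + 0.295 + 0.159 + 0.046 + 0.008 = 0.843
TFR = 5 × 0.843 = 4.215
GRR = 0.488 × 4.215 = 2.05692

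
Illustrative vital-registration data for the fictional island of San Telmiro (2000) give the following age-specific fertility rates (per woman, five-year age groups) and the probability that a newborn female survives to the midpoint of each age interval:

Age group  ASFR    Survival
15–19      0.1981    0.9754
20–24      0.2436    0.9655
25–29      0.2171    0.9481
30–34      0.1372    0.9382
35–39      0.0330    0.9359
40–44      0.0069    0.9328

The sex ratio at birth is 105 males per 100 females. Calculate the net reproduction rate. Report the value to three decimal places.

1.952

Proportion female at birth = 100 / (100 + 105) = 0.48780.
Each age group contributes 5 × ASFR × survival:
  15–19: 5 × 0.1981 × 0.9754 = 0.96613
  20–24: 5 × 0.2436 × 0.9655 = 1.17598
  25–29: 5 × 0.2171 × 0.9481 = 1.02916
  30–34: 5 × 0.1372 × 0.9382 = 0.64361
  35–39: 5 × 0.0330 × 0.9359 = 0.15442
  40–44: 5 × 0.0069 × 0.9328 = 0.03218
Sum = 4.00148
NRR = 0.48780 × 4.00148 = 1.95192
With NRR above 1 the population is above replacement fertility.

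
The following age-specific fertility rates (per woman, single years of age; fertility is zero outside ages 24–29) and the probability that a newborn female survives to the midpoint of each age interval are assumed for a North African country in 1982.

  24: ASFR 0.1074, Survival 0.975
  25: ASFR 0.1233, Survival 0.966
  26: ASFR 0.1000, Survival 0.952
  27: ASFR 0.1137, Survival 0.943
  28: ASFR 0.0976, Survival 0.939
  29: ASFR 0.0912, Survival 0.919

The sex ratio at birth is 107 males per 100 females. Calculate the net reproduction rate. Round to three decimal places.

0.291

Proportion female at birth = 100 / (100 + 107) = 0.48309.
Per-age-group product (1 × ASFR × survival probability):
  24: 1 × 0.1074 × 0.975 = 0.10472
  25: 1 × 0.1233 × 0.966 = 0.11911
  26: 1 × 0.1000 × 0.952 = 0.09520
  27: 1 × 0.1137 × 0.943 = 0.10722
  28: 1 × 0.0976 × 0.939 = 0.09165
  29: 1 × 0.0912 × 0.919 = 0.08381
Sum = 0.60171
NRR = 0.48309 × 0.60171 = 0.29068
NRR < 1, so the cohort does not fully replace itself.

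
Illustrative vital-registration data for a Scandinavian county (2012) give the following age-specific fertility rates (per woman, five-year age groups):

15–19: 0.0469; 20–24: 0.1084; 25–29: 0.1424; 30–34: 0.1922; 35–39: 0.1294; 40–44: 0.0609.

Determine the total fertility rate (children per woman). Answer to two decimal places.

3.40

Sum of ASFRs = 0.0469 + 0.1084 + 0.1424 + 0.1922 + 0.1294 + 0.0609 = 0.6802
TFR = 5 × 0.6802 = 3.401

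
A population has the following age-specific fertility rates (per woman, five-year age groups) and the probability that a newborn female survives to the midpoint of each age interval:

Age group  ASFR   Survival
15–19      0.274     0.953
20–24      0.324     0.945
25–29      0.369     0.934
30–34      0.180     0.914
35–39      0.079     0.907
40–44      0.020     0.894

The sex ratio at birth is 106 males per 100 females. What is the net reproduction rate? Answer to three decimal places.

Proportion female at birth = 100 / (100 + 106) = 0.48544.
Per-age-group product (5 × ASFR × survival probability):
  15–19: 5 × 0.274 × 0.953 = 1.30561
  20–24: 5 × 0.324 × 0.945 = 1.53090
  25–29: 5 × 0.369 × 0.934 = 1.72323
  30–34: 5 × 0.180 × 0.914 = 0.82260
  35–39: 5 × 0.079 × 0.907 = 0.35827
  40–44: 5 × 0.020 × 0.894 = 0.08940
Sum = 5.83001
NRR = 0.48544 × 5.83001 = 2.83012

2.830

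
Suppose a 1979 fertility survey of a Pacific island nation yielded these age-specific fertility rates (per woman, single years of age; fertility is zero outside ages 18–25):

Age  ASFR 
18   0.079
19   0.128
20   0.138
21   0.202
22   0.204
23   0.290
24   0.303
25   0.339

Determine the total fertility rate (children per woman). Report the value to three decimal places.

Sum of ASFRs = 0.079 + 0.128 + 0.138 + 0.202 + 0.204 + 0.290 + 0.303 + 0.339 = 1.683
TFR = 1.683

1.683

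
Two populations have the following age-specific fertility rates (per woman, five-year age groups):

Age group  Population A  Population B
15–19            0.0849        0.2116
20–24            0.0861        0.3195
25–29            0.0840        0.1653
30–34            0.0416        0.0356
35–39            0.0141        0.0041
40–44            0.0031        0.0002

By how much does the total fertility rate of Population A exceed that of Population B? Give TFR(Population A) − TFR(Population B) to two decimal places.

-2.11

Population A:
  Sum of ASFRs = 0.0849 + 0.0861 + 0.0840 + 0.0416 + 0.0141 + 0.0031 = 0.3138
  TFR = 5 × 0.3138 = 1.569
Population B:
  Sum of ASFRs = 0.2116 + 0.3195 + 0.1653 + 0.0356 + 0.0041 + 0.0002 = 0.7363
  TFR = 5 × 0.7363 = 3.6815
Difference = 1.569 − 3.6815 = -2.1125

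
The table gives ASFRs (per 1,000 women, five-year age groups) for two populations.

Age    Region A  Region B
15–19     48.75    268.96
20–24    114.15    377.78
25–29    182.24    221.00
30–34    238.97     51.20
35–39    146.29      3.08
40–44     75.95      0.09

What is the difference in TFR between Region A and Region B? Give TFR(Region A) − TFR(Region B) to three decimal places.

-0.579

Region A:
  Sum of ASFRs = 48.75 + 114.15 + 182.24 + 238.97 + 146.29 + 75.95 = 806.35
  TFR = 5 × 806.35 / 1000 = 4.03175
Region B:
  Sum of ASFRs = 268.96 + 377.78 + 221.00 + 51.20 + 3.08 + 0.09 = 922.11
  TFR = 5 × 922.11 / 1000 = 4.61055
Difference = 4.03175 − 4.61055 = -0.5788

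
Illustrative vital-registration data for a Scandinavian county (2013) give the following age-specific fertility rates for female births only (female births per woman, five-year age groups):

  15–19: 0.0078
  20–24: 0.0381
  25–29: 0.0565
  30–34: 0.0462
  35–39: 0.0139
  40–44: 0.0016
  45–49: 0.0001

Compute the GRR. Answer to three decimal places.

0.821

Sum of female ASFRs = 0.0078 + 0.0381 + 0.0565 + 0.0462 + 0.0139 + 0.0016 + 0.0001 = 0.1642
GRR = 5 × 0.1642 = 0.821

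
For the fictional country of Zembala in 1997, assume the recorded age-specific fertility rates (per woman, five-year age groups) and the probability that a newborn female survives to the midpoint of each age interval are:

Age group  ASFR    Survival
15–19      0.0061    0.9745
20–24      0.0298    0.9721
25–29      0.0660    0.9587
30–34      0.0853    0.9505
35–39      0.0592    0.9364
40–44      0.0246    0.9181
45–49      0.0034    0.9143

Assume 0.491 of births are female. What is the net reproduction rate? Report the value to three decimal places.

Proportion female at birth = 0.491.
Each age group contributes 5 × ASFR × survival:
  15–19: 5 × 0.0061 × 0.9745 = 0.02972
  20–24: 5 × 0.0298 × 0.9721 = 0.14484
  25–29: 5 × 0.0660 × 0.9587 = 0.31637
  30–34: 5 × 0.0853 × 0.9505 = 0.40539
  35–39: 5 × 0.0592 × 0.9364 = 0.27717
  40–44: 5 × 0.0246 × 0.9181 = 0.11293
  45–49: 5 × 0.0034 × 0.9143 = 0.01554
Sum = 1.30196
NRR = 0.491 × 1.30196 = 0.63926

0.639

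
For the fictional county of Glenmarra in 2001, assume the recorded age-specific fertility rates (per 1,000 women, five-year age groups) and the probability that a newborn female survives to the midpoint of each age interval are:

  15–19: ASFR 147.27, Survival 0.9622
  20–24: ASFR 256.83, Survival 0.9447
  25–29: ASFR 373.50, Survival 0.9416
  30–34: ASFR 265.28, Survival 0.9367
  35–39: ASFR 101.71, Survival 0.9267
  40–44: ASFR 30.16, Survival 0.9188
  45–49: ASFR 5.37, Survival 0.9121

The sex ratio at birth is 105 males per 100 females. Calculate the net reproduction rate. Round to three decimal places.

Proportion female at birth = 100 / (100 + 105) = 0.48780.
Survival-weighted fertility by age (5·fₓ·Sₓ):
  15–19: 5 × 147.27/1000 × 0.9622 = 0.70852
  20–24: 5 × 256.83/1000 × 0.9447 = 1.21314
  25–29: 5 × 373.50/1000 × 0.9416 = 1.75844
  30–34: 5 × 265.28/1000 × 0.9367 = 1.24244
  35–39: 5 × 101.71/1000 × 0.9267 = 0.47127
  40–44: 5 × 30.16/1000 × 0.9188 = 0.13856
  45–49: 5 × 5.37/1000 × 0.9121 = 0.02449
Sum = 5.55686
NRR = 0.48780 × 5.55686 = 2.71064

2.711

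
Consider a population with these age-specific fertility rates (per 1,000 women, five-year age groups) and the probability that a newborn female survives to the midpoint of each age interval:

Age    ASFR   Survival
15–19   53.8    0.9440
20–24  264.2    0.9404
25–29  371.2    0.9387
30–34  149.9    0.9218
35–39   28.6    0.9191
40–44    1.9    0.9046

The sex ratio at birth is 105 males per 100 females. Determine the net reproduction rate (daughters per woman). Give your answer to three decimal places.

1.985

Proportion female at birth = 100 / (100 + 105) = 0.48780.
Survival-weighted fertility by age (5·fₓ·Sₓ):
  15–19: 5 × 53.8/1000 × 0.9440 = 0.25394
  20–24: 5 × 264.2/1000 × 0.9404 = 1.24227
  25–29: 5 × 371.2/1000 × 0.9387 = 1.74223
  30–34: 5 × 149.9/1000 × 0.9218 = 0.69089
  35–39: 5 × 28.6/1000 × 0.9191 = 0.13143
  40–44: 5 × 1.9/1000 × 0.9046 = 0.00859
Sum = 4.06935
NRR = 0.48780 × 4.06935 = 1.98503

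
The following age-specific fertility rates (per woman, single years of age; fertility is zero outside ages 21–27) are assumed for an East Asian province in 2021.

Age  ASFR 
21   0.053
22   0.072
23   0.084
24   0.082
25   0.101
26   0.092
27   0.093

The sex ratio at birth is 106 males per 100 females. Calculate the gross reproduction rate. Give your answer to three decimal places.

Proportion female at birth = 100 / (100 + 106) = 0.48544.
Sum of ASFRs = 0.053 + 0.072 + 0.084 + 0.082 + 0.101 + 0.092 + 0.093 = 0.577
TFR = 0.577
GRR = 0.48544 × 0.577 = 0.28010

0.280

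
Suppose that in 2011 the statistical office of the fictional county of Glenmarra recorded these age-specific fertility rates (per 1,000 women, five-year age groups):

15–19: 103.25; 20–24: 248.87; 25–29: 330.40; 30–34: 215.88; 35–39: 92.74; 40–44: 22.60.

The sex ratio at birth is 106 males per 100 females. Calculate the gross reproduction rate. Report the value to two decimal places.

2.46

Proportion female at birth = 100 / (100 + 106) = 0.48544.
Sum of ASFRs = 103.25 + 248.87 + 330.40 + 215.88 + 92.74 + 22.60 = 1013.74
TFR = 5 × 1013.74 / 1000 = 5.0687
GRR = 0.48544 × 5.0687 = 2.46055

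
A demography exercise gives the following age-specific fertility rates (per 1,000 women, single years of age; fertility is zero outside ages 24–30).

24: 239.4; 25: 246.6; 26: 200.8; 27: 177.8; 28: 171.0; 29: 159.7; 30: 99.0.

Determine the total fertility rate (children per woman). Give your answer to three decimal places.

Sum of ASFRs = 239.4 + 246.6 + 200.8 + 177.8 + 171.0 + 159.7 + 99.0 = 1294.3
TFR = 1294.3 / 1000 = 1.2943

1.294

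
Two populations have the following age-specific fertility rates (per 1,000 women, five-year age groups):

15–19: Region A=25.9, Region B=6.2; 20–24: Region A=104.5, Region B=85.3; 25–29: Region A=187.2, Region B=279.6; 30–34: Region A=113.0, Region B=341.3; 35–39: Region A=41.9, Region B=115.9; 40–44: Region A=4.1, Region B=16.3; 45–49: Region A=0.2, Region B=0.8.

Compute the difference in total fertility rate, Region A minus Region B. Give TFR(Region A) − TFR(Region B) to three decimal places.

-1.843

Region A:
  Sum of ASFRs = 25.9 + 104.5 + 187.2 + 113.0 + 41.9 + 4.1 + 0.2 = 476.8
  TFR = 5 × 476.8 / 1000 = 2.384
Region B:
  Sum of ASFRs = 6.2 + 85.3 + 279.6 + 341.3 + 115.9 + 16.3 + 0.8 = 845.4
  TFR = 5 × 845.4 / 1000 = 4.227
Difference = 2.384 − 4.227 = -1.843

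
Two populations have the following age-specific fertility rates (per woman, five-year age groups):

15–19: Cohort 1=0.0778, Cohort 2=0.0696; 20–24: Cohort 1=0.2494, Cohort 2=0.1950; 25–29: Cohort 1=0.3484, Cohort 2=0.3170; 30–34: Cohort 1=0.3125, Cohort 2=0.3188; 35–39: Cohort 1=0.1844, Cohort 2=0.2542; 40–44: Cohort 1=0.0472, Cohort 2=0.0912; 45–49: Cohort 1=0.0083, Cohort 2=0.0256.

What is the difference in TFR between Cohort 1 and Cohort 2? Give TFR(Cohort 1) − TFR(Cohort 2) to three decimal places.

Cohort 1:
  Sum of ASFRs = 0.0778 + 0.2494 + 0.3484 + 0.3125 + 0.1844 + 0.0472 + 0.0083 = 1.2280
  TFR = 5 × 1.2280 = 6.14
Cohort 2:
  Sum of ASFRs = 0.0696 + 0.1950 + 0.3170 + 0.3188 + 0.2542 + 0.0912 + 0.0256 = 1.2714
  TFR = 5 × 1.2714 = 6.357
Difference = 6.14 − 6.357 = -0.217

-0.217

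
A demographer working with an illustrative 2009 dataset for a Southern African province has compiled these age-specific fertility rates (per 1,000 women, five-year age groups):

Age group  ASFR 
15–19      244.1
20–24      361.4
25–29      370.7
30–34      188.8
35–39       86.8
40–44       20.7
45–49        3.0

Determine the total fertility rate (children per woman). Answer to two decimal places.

6.38

Sum of ASFRs = 244.1 + 361.4 + 370.7 + 188.8 + 86.8 + 20.7 + 3.0 = 1275.5
TFR = 5 × 1275.5 / 1000 = 6.3775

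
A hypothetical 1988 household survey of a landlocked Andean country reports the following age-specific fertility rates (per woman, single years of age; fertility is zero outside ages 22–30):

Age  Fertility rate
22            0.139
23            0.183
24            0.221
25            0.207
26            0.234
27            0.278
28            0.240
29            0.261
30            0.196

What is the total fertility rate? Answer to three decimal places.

Sum of ASFRs = 0.139 + 0.183 + 0.221 + 0.207 + 0.234 + 0.278 + 0.240 + 0.261 + 0.196 = 1.959
TFR = 1.959

1.959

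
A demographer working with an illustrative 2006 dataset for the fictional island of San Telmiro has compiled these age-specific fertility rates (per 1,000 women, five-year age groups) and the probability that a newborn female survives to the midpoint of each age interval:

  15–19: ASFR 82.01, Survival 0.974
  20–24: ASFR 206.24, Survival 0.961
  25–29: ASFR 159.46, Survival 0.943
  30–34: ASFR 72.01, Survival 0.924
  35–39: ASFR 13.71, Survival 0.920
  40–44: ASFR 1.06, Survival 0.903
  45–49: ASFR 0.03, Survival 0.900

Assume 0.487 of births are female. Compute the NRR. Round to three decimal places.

1.238

Proportion female at birth = 0.487.
Per-age-group product (5 × ASFR × survival probability):
  15–19: 5 × 82.01/1000 × 0.974 = 0.39939
  20–24: 5 × 206.24/1000 × 0.961 = 0.99098
  25–29: 5 × 159.46/1000 × 0.943 = 0.75185
  30–34: 5 × 72.01/1000 × 0.924 = 0.33269
  35–39: 5 × 13.71/1000 × 0.920 = 0.06307
  40–44: 5 × 1.06/1000 × 0.903 = 0.00479
  45–49: 5 × 0.03/1000 × 0.900 = 0.00014
Sum = 2.54291
NRR = 0.487 × 2.54291 = 1.23840
NRR > 1, so each generation more than replaces itself.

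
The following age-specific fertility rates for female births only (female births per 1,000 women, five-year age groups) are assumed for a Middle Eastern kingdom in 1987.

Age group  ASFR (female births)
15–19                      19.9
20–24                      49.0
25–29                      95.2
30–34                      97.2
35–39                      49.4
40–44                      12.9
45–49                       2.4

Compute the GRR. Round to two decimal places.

1.63

Sum of female ASFRs = 19.9 + 49.0 + 95.2 + 97.2 + 49.4 + 12.9 + 2.4 = 326.0
GRR = 5 × 326.0 / 1000 = 1.63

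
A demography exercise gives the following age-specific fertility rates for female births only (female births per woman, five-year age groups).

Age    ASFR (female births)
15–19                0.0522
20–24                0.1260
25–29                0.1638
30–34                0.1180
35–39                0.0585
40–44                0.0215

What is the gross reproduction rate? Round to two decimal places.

Sum of female ASFRs = 0.0522 + 0.1260 + 0.1638 + 0.1180 + 0.0585 + 0.0215 = 0.5400
GRR = 5 × 0.5400 = 2.7

2.70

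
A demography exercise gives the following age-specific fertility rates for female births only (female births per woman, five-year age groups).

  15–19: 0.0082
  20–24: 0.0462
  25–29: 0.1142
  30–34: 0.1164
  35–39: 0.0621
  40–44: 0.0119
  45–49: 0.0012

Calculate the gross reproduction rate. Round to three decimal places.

Sum of female ASFRs = 0.0082 + 0.0462 + 0.1142 + 0.1164 + 0.0621 + 0.0119 + 0.0012 = 0.3602
GRR = 5 × 0.3602 = 1.801

1.801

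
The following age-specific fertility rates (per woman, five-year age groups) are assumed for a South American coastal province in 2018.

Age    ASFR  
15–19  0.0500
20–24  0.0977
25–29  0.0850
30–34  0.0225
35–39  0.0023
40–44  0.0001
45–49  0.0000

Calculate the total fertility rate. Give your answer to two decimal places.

Sum of ASFRs = 0.0500 + 0.0977 + 0.0850 + 0.0225 + 0.0023 + 0.0001 + 0.0000 = 0.2576
TFR = 5 × 0.2576 = 1.288

1.29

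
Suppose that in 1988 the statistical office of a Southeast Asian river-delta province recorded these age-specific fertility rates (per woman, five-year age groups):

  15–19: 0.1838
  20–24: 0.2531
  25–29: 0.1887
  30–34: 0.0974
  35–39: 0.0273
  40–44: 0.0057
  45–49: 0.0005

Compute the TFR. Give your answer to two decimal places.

Sum of ASFRs = 0.1838 + 0.2531 + 0.1887 + 0.0974 + 0.0273 + 0.0057 + 0.0005 = 0.7565
TFR = 5 × 0.7565 = 3.7825

3.78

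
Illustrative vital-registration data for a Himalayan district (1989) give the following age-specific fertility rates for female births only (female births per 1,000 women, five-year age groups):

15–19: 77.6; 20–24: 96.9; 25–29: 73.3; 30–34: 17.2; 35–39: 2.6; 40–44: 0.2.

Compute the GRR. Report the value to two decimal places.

Sum of female ASFRs = 77.6 + 96.9 + 73.3 + 17.2 + 2.6 + 0.2 = 267.8
GRR = 5 × 267.8 / 1000 = 1.339

1.34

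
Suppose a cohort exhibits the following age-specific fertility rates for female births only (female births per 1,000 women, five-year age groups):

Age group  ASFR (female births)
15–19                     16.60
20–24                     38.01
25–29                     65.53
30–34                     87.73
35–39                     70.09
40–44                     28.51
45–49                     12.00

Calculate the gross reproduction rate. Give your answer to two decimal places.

1.59

Sum of female ASFRs = 16.60 + 38.01 + 65.53 + 87.73 + 70.09 + 28.51 + 12.00 = 318.47
GRR = 5 × 318.47 / 1000 = 1.59235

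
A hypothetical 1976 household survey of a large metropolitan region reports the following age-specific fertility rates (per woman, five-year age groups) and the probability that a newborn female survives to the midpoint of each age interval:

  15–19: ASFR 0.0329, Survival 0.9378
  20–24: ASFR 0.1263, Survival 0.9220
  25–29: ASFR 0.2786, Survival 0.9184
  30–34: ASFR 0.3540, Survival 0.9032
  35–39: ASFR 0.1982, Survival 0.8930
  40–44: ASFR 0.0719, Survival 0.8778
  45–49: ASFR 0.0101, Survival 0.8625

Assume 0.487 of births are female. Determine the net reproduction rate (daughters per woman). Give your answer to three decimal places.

2.366

Proportion female at birth = 0.487.
Survival-weighted fertility by age (5·fₓ·Sₓ):
  15–19: 5 × 0.0329 × 0.9378 = 0.15427
  20–24: 5 × 0.1263 × 0.9220 = 0.58224
  25–29: 5 × 0.2786 × 0.9184 = 1.27933
  30–34: 5 × 0.3540 × 0.9032 = 1.59866
  35–39: 5 × 0.1982 × 0.8930 = 0.88496
  40–44: 5 × 0.0719 × 0.8778 = 0.31557
  45–49: 5 × 0.0101 × 0.8625 = 0.04356
Sum = 4.85859
NRR = 0.487 × 4.85859 = 2.36613
NRR > 1, so each generation more than replaces itself.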